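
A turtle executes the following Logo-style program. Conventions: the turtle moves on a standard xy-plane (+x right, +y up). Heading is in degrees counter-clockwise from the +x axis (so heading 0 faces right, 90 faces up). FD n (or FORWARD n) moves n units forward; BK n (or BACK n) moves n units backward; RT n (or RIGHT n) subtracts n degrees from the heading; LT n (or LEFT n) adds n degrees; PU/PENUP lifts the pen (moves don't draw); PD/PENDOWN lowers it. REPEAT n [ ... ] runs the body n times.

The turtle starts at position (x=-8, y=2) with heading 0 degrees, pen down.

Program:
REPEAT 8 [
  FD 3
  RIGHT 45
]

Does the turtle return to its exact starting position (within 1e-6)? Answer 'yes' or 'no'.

Executing turtle program step by step:
Start: pos=(-8,2), heading=0, pen down
REPEAT 8 [
  -- iteration 1/8 --
  FD 3: (-8,2) -> (-5,2) [heading=0, draw]
  RT 45: heading 0 -> 315
  -- iteration 2/8 --
  FD 3: (-5,2) -> (-2.879,-0.121) [heading=315, draw]
  RT 45: heading 315 -> 270
  -- iteration 3/8 --
  FD 3: (-2.879,-0.121) -> (-2.879,-3.121) [heading=270, draw]
  RT 45: heading 270 -> 225
  -- iteration 4/8 --
  FD 3: (-2.879,-3.121) -> (-5,-5.243) [heading=225, draw]
  RT 45: heading 225 -> 180
  -- iteration 5/8 --
  FD 3: (-5,-5.243) -> (-8,-5.243) [heading=180, draw]
  RT 45: heading 180 -> 135
  -- iteration 6/8 --
  FD 3: (-8,-5.243) -> (-10.121,-3.121) [heading=135, draw]
  RT 45: heading 135 -> 90
  -- iteration 7/8 --
  FD 3: (-10.121,-3.121) -> (-10.121,-0.121) [heading=90, draw]
  RT 45: heading 90 -> 45
  -- iteration 8/8 --
  FD 3: (-10.121,-0.121) -> (-8,2) [heading=45, draw]
  RT 45: heading 45 -> 0
]
Final: pos=(-8,2), heading=0, 8 segment(s) drawn

Start position: (-8, 2)
Final position: (-8, 2)
Distance = 0; < 1e-6 -> CLOSED

Answer: yes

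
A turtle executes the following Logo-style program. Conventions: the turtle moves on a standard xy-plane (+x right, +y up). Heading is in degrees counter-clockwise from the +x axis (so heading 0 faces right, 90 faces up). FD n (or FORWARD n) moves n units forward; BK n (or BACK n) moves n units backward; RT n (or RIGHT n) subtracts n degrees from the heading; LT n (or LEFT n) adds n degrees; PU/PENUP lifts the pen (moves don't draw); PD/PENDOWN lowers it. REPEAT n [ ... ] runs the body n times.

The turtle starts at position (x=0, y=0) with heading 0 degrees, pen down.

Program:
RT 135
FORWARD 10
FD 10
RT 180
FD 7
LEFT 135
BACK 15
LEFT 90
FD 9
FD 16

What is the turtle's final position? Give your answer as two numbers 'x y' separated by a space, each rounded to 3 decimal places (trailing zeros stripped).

Executing turtle program step by step:
Start: pos=(0,0), heading=0, pen down
RT 135: heading 0 -> 225
FD 10: (0,0) -> (-7.071,-7.071) [heading=225, draw]
FD 10: (-7.071,-7.071) -> (-14.142,-14.142) [heading=225, draw]
RT 180: heading 225 -> 45
FD 7: (-14.142,-14.142) -> (-9.192,-9.192) [heading=45, draw]
LT 135: heading 45 -> 180
BK 15: (-9.192,-9.192) -> (5.808,-9.192) [heading=180, draw]
LT 90: heading 180 -> 270
FD 9: (5.808,-9.192) -> (5.808,-18.192) [heading=270, draw]
FD 16: (5.808,-18.192) -> (5.808,-34.192) [heading=270, draw]
Final: pos=(5.808,-34.192), heading=270, 6 segment(s) drawn

Answer: 5.808 -34.192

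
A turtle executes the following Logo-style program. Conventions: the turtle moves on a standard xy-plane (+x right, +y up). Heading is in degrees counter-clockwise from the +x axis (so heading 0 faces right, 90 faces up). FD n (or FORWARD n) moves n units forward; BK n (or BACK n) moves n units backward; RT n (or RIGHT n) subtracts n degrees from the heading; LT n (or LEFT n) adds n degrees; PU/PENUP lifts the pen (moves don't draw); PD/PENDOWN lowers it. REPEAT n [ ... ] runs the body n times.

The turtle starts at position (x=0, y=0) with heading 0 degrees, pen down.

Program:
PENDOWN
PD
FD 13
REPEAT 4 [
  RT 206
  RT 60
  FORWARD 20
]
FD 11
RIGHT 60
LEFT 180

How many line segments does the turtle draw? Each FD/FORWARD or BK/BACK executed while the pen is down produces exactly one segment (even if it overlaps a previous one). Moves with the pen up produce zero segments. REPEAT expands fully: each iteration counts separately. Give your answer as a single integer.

Executing turtle program step by step:
Start: pos=(0,0), heading=0, pen down
PD: pen down
PD: pen down
FD 13: (0,0) -> (13,0) [heading=0, draw]
REPEAT 4 [
  -- iteration 1/4 --
  RT 206: heading 0 -> 154
  RT 60: heading 154 -> 94
  FD 20: (13,0) -> (11.605,19.951) [heading=94, draw]
  -- iteration 2/4 --
  RT 206: heading 94 -> 248
  RT 60: heading 248 -> 188
  FD 20: (11.605,19.951) -> (-8.2,17.168) [heading=188, draw]
  -- iteration 3/4 --
  RT 206: heading 188 -> 342
  RT 60: heading 342 -> 282
  FD 20: (-8.2,17.168) -> (-4.042,-2.395) [heading=282, draw]
  -- iteration 4/4 --
  RT 206: heading 282 -> 76
  RT 60: heading 76 -> 16
  FD 20: (-4.042,-2.395) -> (15.183,3.118) [heading=16, draw]
]
FD 11: (15.183,3.118) -> (25.757,6.15) [heading=16, draw]
RT 60: heading 16 -> 316
LT 180: heading 316 -> 136
Final: pos=(25.757,6.15), heading=136, 6 segment(s) drawn
Segments drawn: 6

Answer: 6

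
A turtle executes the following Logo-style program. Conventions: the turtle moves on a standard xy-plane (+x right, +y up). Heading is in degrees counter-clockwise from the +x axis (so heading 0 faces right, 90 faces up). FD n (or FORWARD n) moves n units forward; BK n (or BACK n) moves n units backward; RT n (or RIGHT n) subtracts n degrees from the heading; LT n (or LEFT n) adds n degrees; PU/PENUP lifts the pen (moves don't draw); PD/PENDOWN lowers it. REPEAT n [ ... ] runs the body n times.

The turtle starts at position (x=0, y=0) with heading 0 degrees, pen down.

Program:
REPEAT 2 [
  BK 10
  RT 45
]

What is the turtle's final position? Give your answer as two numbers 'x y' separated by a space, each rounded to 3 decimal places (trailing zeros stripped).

Executing turtle program step by step:
Start: pos=(0,0), heading=0, pen down
REPEAT 2 [
  -- iteration 1/2 --
  BK 10: (0,0) -> (-10,0) [heading=0, draw]
  RT 45: heading 0 -> 315
  -- iteration 2/2 --
  BK 10: (-10,0) -> (-17.071,7.071) [heading=315, draw]
  RT 45: heading 315 -> 270
]
Final: pos=(-17.071,7.071), heading=270, 2 segment(s) drawn

Answer: -17.071 7.071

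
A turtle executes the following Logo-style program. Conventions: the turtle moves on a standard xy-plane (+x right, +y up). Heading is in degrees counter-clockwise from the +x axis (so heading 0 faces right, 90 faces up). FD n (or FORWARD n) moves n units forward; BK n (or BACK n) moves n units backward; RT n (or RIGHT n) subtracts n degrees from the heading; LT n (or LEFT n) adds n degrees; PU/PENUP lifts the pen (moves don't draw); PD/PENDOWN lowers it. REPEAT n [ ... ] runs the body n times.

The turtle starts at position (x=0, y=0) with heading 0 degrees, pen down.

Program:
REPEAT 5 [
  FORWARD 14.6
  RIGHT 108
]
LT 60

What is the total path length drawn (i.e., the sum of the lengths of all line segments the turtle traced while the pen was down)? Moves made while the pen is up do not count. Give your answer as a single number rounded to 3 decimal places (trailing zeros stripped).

Executing turtle program step by step:
Start: pos=(0,0), heading=0, pen down
REPEAT 5 [
  -- iteration 1/5 --
  FD 14.6: (0,0) -> (14.6,0) [heading=0, draw]
  RT 108: heading 0 -> 252
  -- iteration 2/5 --
  FD 14.6: (14.6,0) -> (10.088,-13.885) [heading=252, draw]
  RT 108: heading 252 -> 144
  -- iteration 3/5 --
  FD 14.6: (10.088,-13.885) -> (-1.723,-5.304) [heading=144, draw]
  RT 108: heading 144 -> 36
  -- iteration 4/5 --
  FD 14.6: (-1.723,-5.304) -> (10.088,3.278) [heading=36, draw]
  RT 108: heading 36 -> 288
  -- iteration 5/5 --
  FD 14.6: (10.088,3.278) -> (14.6,-10.608) [heading=288, draw]
  RT 108: heading 288 -> 180
]
LT 60: heading 180 -> 240
Final: pos=(14.6,-10.608), heading=240, 5 segment(s) drawn

Segment lengths:
  seg 1: (0,0) -> (14.6,0), length = 14.6
  seg 2: (14.6,0) -> (10.088,-13.885), length = 14.6
  seg 3: (10.088,-13.885) -> (-1.723,-5.304), length = 14.6
  seg 4: (-1.723,-5.304) -> (10.088,3.278), length = 14.6
  seg 5: (10.088,3.278) -> (14.6,-10.608), length = 14.6
Total = 73

Answer: 73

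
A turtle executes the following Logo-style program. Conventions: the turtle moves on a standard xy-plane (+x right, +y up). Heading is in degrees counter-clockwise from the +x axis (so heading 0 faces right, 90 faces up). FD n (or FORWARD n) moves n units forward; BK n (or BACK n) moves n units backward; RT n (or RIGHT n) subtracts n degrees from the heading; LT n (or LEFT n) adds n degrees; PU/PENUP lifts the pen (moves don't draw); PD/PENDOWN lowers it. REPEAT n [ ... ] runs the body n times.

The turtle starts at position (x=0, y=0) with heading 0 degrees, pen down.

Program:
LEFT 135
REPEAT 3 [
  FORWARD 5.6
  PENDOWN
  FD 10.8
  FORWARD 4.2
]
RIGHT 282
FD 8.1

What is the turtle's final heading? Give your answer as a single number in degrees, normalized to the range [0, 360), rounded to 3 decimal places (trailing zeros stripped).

Answer: 213

Derivation:
Executing turtle program step by step:
Start: pos=(0,0), heading=0, pen down
LT 135: heading 0 -> 135
REPEAT 3 [
  -- iteration 1/3 --
  FD 5.6: (0,0) -> (-3.96,3.96) [heading=135, draw]
  PD: pen down
  FD 10.8: (-3.96,3.96) -> (-11.597,11.597) [heading=135, draw]
  FD 4.2: (-11.597,11.597) -> (-14.566,14.566) [heading=135, draw]
  -- iteration 2/3 --
  FD 5.6: (-14.566,14.566) -> (-18.526,18.526) [heading=135, draw]
  PD: pen down
  FD 10.8: (-18.526,18.526) -> (-26.163,26.163) [heading=135, draw]
  FD 4.2: (-26.163,26.163) -> (-29.133,29.133) [heading=135, draw]
  -- iteration 3/3 --
  FD 5.6: (-29.133,29.133) -> (-33.093,33.093) [heading=135, draw]
  PD: pen down
  FD 10.8: (-33.093,33.093) -> (-40.729,40.729) [heading=135, draw]
  FD 4.2: (-40.729,40.729) -> (-43.699,43.699) [heading=135, draw]
]
RT 282: heading 135 -> 213
FD 8.1: (-43.699,43.699) -> (-50.492,39.288) [heading=213, draw]
Final: pos=(-50.492,39.288), heading=213, 10 segment(s) drawn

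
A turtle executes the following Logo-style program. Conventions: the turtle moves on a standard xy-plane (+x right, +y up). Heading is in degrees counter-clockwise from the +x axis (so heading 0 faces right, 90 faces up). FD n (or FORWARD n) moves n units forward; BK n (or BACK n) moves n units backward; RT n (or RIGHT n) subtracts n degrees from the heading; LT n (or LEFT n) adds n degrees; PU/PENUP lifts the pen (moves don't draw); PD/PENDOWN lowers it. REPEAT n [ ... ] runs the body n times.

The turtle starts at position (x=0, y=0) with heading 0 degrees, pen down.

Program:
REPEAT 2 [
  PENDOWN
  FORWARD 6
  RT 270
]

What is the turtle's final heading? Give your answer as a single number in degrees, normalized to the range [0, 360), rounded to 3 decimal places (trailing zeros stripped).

Answer: 180

Derivation:
Executing turtle program step by step:
Start: pos=(0,0), heading=0, pen down
REPEAT 2 [
  -- iteration 1/2 --
  PD: pen down
  FD 6: (0,0) -> (6,0) [heading=0, draw]
  RT 270: heading 0 -> 90
  -- iteration 2/2 --
  PD: pen down
  FD 6: (6,0) -> (6,6) [heading=90, draw]
  RT 270: heading 90 -> 180
]
Final: pos=(6,6), heading=180, 2 segment(s) drawn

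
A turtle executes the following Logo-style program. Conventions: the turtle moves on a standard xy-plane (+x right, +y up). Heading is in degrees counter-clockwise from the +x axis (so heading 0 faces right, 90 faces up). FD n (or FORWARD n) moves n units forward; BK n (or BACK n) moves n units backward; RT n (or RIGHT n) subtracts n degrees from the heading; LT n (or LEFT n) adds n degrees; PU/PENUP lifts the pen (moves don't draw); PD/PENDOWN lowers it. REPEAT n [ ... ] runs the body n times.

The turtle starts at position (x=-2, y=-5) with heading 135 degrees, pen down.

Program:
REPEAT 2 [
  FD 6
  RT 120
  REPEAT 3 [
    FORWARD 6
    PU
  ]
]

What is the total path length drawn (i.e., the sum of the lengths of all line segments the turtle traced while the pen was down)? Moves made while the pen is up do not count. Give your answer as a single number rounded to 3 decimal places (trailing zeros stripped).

Answer: 12

Derivation:
Executing turtle program step by step:
Start: pos=(-2,-5), heading=135, pen down
REPEAT 2 [
  -- iteration 1/2 --
  FD 6: (-2,-5) -> (-6.243,-0.757) [heading=135, draw]
  RT 120: heading 135 -> 15
  REPEAT 3 [
    -- iteration 1/3 --
    FD 6: (-6.243,-0.757) -> (-0.447,0.796) [heading=15, draw]
    PU: pen up
    -- iteration 2/3 --
    FD 6: (-0.447,0.796) -> (5.348,2.348) [heading=15, move]
    PU: pen up
    -- iteration 3/3 --
    FD 6: (5.348,2.348) -> (11.144,3.901) [heading=15, move]
    PU: pen up
  ]
  -- iteration 2/2 --
  FD 6: (11.144,3.901) -> (16.94,5.454) [heading=15, move]
  RT 120: heading 15 -> 255
  REPEAT 3 [
    -- iteration 1/3 --
    FD 6: (16.94,5.454) -> (15.387,-0.341) [heading=255, move]
    PU: pen up
    -- iteration 2/3 --
    FD 6: (15.387,-0.341) -> (13.834,-6.137) [heading=255, move]
    PU: pen up
    -- iteration 3/3 --
    FD 6: (13.834,-6.137) -> (12.281,-11.932) [heading=255, move]
    PU: pen up
  ]
]
Final: pos=(12.281,-11.932), heading=255, 2 segment(s) drawn

Segment lengths:
  seg 1: (-2,-5) -> (-6.243,-0.757), length = 6
  seg 2: (-6.243,-0.757) -> (-0.447,0.796), length = 6
Total = 12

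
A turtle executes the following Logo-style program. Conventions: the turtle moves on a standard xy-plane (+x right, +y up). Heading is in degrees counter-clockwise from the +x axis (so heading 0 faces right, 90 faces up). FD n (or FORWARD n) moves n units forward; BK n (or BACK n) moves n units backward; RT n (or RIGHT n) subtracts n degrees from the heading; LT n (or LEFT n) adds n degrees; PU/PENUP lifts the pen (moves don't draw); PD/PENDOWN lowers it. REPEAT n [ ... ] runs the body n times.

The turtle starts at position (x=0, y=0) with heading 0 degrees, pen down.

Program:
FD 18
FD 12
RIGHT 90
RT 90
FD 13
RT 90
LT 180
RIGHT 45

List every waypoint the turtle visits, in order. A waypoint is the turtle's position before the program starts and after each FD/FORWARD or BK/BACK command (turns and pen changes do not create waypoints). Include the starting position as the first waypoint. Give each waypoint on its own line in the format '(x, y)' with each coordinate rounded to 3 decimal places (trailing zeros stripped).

Executing turtle program step by step:
Start: pos=(0,0), heading=0, pen down
FD 18: (0,0) -> (18,0) [heading=0, draw]
FD 12: (18,0) -> (30,0) [heading=0, draw]
RT 90: heading 0 -> 270
RT 90: heading 270 -> 180
FD 13: (30,0) -> (17,0) [heading=180, draw]
RT 90: heading 180 -> 90
LT 180: heading 90 -> 270
RT 45: heading 270 -> 225
Final: pos=(17,0), heading=225, 3 segment(s) drawn
Waypoints (4 total):
(0, 0)
(18, 0)
(30, 0)
(17, 0)

Answer: (0, 0)
(18, 0)
(30, 0)
(17, 0)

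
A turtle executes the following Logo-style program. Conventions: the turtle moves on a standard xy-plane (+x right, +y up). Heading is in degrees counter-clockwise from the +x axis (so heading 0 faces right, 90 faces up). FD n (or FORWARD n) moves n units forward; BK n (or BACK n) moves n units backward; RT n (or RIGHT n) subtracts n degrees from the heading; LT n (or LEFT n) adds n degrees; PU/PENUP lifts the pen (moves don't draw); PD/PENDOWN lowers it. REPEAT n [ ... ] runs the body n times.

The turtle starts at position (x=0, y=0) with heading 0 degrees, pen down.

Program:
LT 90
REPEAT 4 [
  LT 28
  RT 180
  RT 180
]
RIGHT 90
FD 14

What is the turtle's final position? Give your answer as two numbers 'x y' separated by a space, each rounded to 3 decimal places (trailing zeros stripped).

Answer: -5.244 12.981

Derivation:
Executing turtle program step by step:
Start: pos=(0,0), heading=0, pen down
LT 90: heading 0 -> 90
REPEAT 4 [
  -- iteration 1/4 --
  LT 28: heading 90 -> 118
  RT 180: heading 118 -> 298
  RT 180: heading 298 -> 118
  -- iteration 2/4 --
  LT 28: heading 118 -> 146
  RT 180: heading 146 -> 326
  RT 180: heading 326 -> 146
  -- iteration 3/4 --
  LT 28: heading 146 -> 174
  RT 180: heading 174 -> 354
  RT 180: heading 354 -> 174
  -- iteration 4/4 --
  LT 28: heading 174 -> 202
  RT 180: heading 202 -> 22
  RT 180: heading 22 -> 202
]
RT 90: heading 202 -> 112
FD 14: (0,0) -> (-5.244,12.981) [heading=112, draw]
Final: pos=(-5.244,12.981), heading=112, 1 segment(s) drawn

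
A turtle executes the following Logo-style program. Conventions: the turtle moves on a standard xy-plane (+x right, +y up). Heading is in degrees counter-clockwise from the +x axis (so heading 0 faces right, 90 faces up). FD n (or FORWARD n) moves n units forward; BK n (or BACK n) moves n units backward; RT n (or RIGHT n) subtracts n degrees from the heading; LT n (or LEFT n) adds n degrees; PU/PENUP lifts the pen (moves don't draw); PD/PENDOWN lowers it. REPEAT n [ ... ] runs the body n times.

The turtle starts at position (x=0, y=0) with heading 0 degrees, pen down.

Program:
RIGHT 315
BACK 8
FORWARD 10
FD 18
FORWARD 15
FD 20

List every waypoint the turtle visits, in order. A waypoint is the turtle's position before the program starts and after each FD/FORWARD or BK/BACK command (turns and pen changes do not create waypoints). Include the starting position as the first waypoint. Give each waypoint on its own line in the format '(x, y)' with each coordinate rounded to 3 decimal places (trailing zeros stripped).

Answer: (0, 0)
(-5.657, -5.657)
(1.414, 1.414)
(14.142, 14.142)
(24.749, 24.749)
(38.891, 38.891)

Derivation:
Executing turtle program step by step:
Start: pos=(0,0), heading=0, pen down
RT 315: heading 0 -> 45
BK 8: (0,0) -> (-5.657,-5.657) [heading=45, draw]
FD 10: (-5.657,-5.657) -> (1.414,1.414) [heading=45, draw]
FD 18: (1.414,1.414) -> (14.142,14.142) [heading=45, draw]
FD 15: (14.142,14.142) -> (24.749,24.749) [heading=45, draw]
FD 20: (24.749,24.749) -> (38.891,38.891) [heading=45, draw]
Final: pos=(38.891,38.891), heading=45, 5 segment(s) drawn
Waypoints (6 total):
(0, 0)
(-5.657, -5.657)
(1.414, 1.414)
(14.142, 14.142)
(24.749, 24.749)
(38.891, 38.891)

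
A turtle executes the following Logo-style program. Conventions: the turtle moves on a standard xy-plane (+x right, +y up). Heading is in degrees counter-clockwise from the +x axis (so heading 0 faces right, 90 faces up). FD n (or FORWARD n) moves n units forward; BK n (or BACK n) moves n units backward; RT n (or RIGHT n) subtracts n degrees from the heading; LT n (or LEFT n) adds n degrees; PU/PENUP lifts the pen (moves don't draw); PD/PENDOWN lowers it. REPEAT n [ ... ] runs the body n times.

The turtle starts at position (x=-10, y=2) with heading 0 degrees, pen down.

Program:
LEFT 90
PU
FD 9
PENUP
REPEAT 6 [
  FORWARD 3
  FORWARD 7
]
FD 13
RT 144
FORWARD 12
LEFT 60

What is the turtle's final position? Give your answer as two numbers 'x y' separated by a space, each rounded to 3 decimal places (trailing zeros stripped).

Executing turtle program step by step:
Start: pos=(-10,2), heading=0, pen down
LT 90: heading 0 -> 90
PU: pen up
FD 9: (-10,2) -> (-10,11) [heading=90, move]
PU: pen up
REPEAT 6 [
  -- iteration 1/6 --
  FD 3: (-10,11) -> (-10,14) [heading=90, move]
  FD 7: (-10,14) -> (-10,21) [heading=90, move]
  -- iteration 2/6 --
  FD 3: (-10,21) -> (-10,24) [heading=90, move]
  FD 7: (-10,24) -> (-10,31) [heading=90, move]
  -- iteration 3/6 --
  FD 3: (-10,31) -> (-10,34) [heading=90, move]
  FD 7: (-10,34) -> (-10,41) [heading=90, move]
  -- iteration 4/6 --
  FD 3: (-10,41) -> (-10,44) [heading=90, move]
  FD 7: (-10,44) -> (-10,51) [heading=90, move]
  -- iteration 5/6 --
  FD 3: (-10,51) -> (-10,54) [heading=90, move]
  FD 7: (-10,54) -> (-10,61) [heading=90, move]
  -- iteration 6/6 --
  FD 3: (-10,61) -> (-10,64) [heading=90, move]
  FD 7: (-10,64) -> (-10,71) [heading=90, move]
]
FD 13: (-10,71) -> (-10,84) [heading=90, move]
RT 144: heading 90 -> 306
FD 12: (-10,84) -> (-2.947,74.292) [heading=306, move]
LT 60: heading 306 -> 6
Final: pos=(-2.947,74.292), heading=6, 0 segment(s) drawn

Answer: -2.947 74.292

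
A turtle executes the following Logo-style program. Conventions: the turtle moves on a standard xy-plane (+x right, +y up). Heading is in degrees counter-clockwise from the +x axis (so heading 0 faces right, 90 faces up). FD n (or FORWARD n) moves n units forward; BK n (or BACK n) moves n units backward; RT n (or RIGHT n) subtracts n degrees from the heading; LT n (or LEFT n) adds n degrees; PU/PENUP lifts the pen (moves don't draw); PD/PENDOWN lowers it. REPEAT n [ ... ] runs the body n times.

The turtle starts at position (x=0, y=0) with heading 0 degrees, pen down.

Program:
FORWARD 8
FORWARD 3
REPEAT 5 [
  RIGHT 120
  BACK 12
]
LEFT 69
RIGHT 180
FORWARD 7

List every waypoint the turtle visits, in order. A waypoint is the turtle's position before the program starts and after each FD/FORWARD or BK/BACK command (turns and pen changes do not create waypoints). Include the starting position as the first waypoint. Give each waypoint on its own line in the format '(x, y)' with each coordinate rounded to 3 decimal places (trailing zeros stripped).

Executing turtle program step by step:
Start: pos=(0,0), heading=0, pen down
FD 8: (0,0) -> (8,0) [heading=0, draw]
FD 3: (8,0) -> (11,0) [heading=0, draw]
REPEAT 5 [
  -- iteration 1/5 --
  RT 120: heading 0 -> 240
  BK 12: (11,0) -> (17,10.392) [heading=240, draw]
  -- iteration 2/5 --
  RT 120: heading 240 -> 120
  BK 12: (17,10.392) -> (23,0) [heading=120, draw]
  -- iteration 3/5 --
  RT 120: heading 120 -> 0
  BK 12: (23,0) -> (11,0) [heading=0, draw]
  -- iteration 4/5 --
  RT 120: heading 0 -> 240
  BK 12: (11,0) -> (17,10.392) [heading=240, draw]
  -- iteration 5/5 --
  RT 120: heading 240 -> 120
  BK 12: (17,10.392) -> (23,0) [heading=120, draw]
]
LT 69: heading 120 -> 189
RT 180: heading 189 -> 9
FD 7: (23,0) -> (29.914,1.095) [heading=9, draw]
Final: pos=(29.914,1.095), heading=9, 8 segment(s) drawn
Waypoints (9 total):
(0, 0)
(8, 0)
(11, 0)
(17, 10.392)
(23, 0)
(11, 0)
(17, 10.392)
(23, 0)
(29.914, 1.095)

Answer: (0, 0)
(8, 0)
(11, 0)
(17, 10.392)
(23, 0)
(11, 0)
(17, 10.392)
(23, 0)
(29.914, 1.095)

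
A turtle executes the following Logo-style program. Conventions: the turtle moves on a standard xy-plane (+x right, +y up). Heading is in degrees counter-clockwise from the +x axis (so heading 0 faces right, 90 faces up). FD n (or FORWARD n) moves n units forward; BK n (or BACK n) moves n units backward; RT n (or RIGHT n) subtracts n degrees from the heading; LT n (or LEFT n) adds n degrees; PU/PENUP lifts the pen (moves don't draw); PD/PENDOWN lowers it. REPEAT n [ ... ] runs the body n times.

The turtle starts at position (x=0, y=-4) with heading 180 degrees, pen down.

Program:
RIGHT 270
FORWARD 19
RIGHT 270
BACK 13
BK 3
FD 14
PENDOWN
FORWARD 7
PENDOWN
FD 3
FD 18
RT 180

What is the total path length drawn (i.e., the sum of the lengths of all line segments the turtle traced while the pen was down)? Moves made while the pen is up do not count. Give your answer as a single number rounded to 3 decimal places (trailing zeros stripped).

Answer: 77

Derivation:
Executing turtle program step by step:
Start: pos=(0,-4), heading=180, pen down
RT 270: heading 180 -> 270
FD 19: (0,-4) -> (0,-23) [heading=270, draw]
RT 270: heading 270 -> 0
BK 13: (0,-23) -> (-13,-23) [heading=0, draw]
BK 3: (-13,-23) -> (-16,-23) [heading=0, draw]
FD 14: (-16,-23) -> (-2,-23) [heading=0, draw]
PD: pen down
FD 7: (-2,-23) -> (5,-23) [heading=0, draw]
PD: pen down
FD 3: (5,-23) -> (8,-23) [heading=0, draw]
FD 18: (8,-23) -> (26,-23) [heading=0, draw]
RT 180: heading 0 -> 180
Final: pos=(26,-23), heading=180, 7 segment(s) drawn

Segment lengths:
  seg 1: (0,-4) -> (0,-23), length = 19
  seg 2: (0,-23) -> (-13,-23), length = 13
  seg 3: (-13,-23) -> (-16,-23), length = 3
  seg 4: (-16,-23) -> (-2,-23), length = 14
  seg 5: (-2,-23) -> (5,-23), length = 7
  seg 6: (5,-23) -> (8,-23), length = 3
  seg 7: (8,-23) -> (26,-23), length = 18
Total = 77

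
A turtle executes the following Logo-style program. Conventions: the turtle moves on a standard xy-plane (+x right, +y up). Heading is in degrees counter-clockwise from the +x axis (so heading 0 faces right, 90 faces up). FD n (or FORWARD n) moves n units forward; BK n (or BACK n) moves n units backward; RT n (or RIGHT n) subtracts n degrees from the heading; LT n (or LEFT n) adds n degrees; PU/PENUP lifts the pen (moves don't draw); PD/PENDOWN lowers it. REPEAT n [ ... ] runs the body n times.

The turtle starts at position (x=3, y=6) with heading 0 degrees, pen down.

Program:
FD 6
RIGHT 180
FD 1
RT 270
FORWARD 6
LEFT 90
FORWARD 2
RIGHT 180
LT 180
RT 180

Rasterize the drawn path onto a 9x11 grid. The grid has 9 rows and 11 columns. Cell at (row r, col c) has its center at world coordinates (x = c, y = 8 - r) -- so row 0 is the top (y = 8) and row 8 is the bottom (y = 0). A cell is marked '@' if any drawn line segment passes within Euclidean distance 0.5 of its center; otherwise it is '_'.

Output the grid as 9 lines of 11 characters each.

Segment 0: (3,6) -> (9,6)
Segment 1: (9,6) -> (8,6)
Segment 2: (8,6) -> (8,0)
Segment 3: (8,0) -> (10,0)

Answer: ___________
___________
___@@@@@@@_
________@__
________@__
________@__
________@__
________@__
________@@@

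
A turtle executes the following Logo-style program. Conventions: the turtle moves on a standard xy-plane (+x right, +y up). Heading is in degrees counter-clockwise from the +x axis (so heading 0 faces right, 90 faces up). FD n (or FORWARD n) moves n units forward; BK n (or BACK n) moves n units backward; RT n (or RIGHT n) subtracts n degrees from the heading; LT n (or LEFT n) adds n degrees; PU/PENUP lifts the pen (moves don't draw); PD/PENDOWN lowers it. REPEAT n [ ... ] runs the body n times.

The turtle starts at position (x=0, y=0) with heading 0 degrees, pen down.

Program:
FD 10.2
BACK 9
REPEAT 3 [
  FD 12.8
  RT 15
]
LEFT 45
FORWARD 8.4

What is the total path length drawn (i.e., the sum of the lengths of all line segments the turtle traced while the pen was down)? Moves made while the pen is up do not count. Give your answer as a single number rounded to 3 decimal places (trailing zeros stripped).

Answer: 66

Derivation:
Executing turtle program step by step:
Start: pos=(0,0), heading=0, pen down
FD 10.2: (0,0) -> (10.2,0) [heading=0, draw]
BK 9: (10.2,0) -> (1.2,0) [heading=0, draw]
REPEAT 3 [
  -- iteration 1/3 --
  FD 12.8: (1.2,0) -> (14,0) [heading=0, draw]
  RT 15: heading 0 -> 345
  -- iteration 2/3 --
  FD 12.8: (14,0) -> (26.364,-3.313) [heading=345, draw]
  RT 15: heading 345 -> 330
  -- iteration 3/3 --
  FD 12.8: (26.364,-3.313) -> (37.449,-9.713) [heading=330, draw]
  RT 15: heading 330 -> 315
]
LT 45: heading 315 -> 0
FD 8.4: (37.449,-9.713) -> (45.849,-9.713) [heading=0, draw]
Final: pos=(45.849,-9.713), heading=0, 6 segment(s) drawn

Segment lengths:
  seg 1: (0,0) -> (10.2,0), length = 10.2
  seg 2: (10.2,0) -> (1.2,0), length = 9
  seg 3: (1.2,0) -> (14,0), length = 12.8
  seg 4: (14,0) -> (26.364,-3.313), length = 12.8
  seg 5: (26.364,-3.313) -> (37.449,-9.713), length = 12.8
  seg 6: (37.449,-9.713) -> (45.849,-9.713), length = 8.4
Total = 66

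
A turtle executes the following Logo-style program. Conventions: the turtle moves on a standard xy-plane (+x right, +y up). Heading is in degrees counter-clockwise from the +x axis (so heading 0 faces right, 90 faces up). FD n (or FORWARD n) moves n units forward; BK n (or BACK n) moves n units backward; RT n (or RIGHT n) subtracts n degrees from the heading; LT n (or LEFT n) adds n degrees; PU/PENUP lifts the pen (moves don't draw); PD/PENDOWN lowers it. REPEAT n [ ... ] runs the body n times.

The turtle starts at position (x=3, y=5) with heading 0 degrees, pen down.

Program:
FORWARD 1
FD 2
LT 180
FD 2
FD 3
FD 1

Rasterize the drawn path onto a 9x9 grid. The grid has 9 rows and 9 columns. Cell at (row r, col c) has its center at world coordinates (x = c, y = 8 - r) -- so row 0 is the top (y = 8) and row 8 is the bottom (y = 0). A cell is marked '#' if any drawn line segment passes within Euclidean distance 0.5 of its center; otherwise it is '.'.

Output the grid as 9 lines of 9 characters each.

Segment 0: (3,5) -> (4,5)
Segment 1: (4,5) -> (6,5)
Segment 2: (6,5) -> (4,5)
Segment 3: (4,5) -> (1,5)
Segment 4: (1,5) -> (0,5)

Answer: .........
.........
.........
#######..
.........
.........
.........
.........
.........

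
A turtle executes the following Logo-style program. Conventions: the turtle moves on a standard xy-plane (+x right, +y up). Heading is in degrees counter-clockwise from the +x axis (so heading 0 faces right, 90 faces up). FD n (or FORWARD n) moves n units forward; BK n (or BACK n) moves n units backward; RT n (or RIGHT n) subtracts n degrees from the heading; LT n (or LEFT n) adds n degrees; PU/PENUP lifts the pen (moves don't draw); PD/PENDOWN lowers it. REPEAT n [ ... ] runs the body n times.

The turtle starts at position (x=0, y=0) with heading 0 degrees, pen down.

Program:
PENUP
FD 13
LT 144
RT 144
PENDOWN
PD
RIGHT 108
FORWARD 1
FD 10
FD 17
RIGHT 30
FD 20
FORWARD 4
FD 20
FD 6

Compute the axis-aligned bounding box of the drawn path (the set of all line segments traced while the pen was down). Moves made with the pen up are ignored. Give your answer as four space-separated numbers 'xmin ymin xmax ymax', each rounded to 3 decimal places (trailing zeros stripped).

Answer: -32.81 -60.086 13 0

Derivation:
Executing turtle program step by step:
Start: pos=(0,0), heading=0, pen down
PU: pen up
FD 13: (0,0) -> (13,0) [heading=0, move]
LT 144: heading 0 -> 144
RT 144: heading 144 -> 0
PD: pen down
PD: pen down
RT 108: heading 0 -> 252
FD 1: (13,0) -> (12.691,-0.951) [heading=252, draw]
FD 10: (12.691,-0.951) -> (9.601,-10.462) [heading=252, draw]
FD 17: (9.601,-10.462) -> (4.348,-26.63) [heading=252, draw]
RT 30: heading 252 -> 222
FD 20: (4.348,-26.63) -> (-10.515,-40.012) [heading=222, draw]
FD 4: (-10.515,-40.012) -> (-13.488,-42.689) [heading=222, draw]
FD 20: (-13.488,-42.689) -> (-28.351,-56.071) [heading=222, draw]
FD 6: (-28.351,-56.071) -> (-32.81,-60.086) [heading=222, draw]
Final: pos=(-32.81,-60.086), heading=222, 7 segment(s) drawn

Segment endpoints: x in {-32.81, -28.351, -13.488, -10.515, 4.348, 9.601, 12.691, 13}, y in {-60.086, -56.071, -42.689, -40.012, -26.63, -10.462, -0.951, 0}
xmin=-32.81, ymin=-60.086, xmax=13, ymax=0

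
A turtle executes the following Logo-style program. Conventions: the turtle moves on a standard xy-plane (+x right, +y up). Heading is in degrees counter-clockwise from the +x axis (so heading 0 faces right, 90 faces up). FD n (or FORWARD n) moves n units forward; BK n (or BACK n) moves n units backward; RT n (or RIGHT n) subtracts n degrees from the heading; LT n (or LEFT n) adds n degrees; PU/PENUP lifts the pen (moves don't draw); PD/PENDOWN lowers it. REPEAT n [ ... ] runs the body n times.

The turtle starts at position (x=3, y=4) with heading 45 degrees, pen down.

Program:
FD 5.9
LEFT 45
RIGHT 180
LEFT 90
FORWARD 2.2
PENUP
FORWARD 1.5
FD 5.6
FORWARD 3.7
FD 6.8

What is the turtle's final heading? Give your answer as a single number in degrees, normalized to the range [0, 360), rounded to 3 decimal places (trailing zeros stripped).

Executing turtle program step by step:
Start: pos=(3,4), heading=45, pen down
FD 5.9: (3,4) -> (7.172,8.172) [heading=45, draw]
LT 45: heading 45 -> 90
RT 180: heading 90 -> 270
LT 90: heading 270 -> 0
FD 2.2: (7.172,8.172) -> (9.372,8.172) [heading=0, draw]
PU: pen up
FD 1.5: (9.372,8.172) -> (10.872,8.172) [heading=0, move]
FD 5.6: (10.872,8.172) -> (16.472,8.172) [heading=0, move]
FD 3.7: (16.472,8.172) -> (20.172,8.172) [heading=0, move]
FD 6.8: (20.172,8.172) -> (26.972,8.172) [heading=0, move]
Final: pos=(26.972,8.172), heading=0, 2 segment(s) drawn

Answer: 0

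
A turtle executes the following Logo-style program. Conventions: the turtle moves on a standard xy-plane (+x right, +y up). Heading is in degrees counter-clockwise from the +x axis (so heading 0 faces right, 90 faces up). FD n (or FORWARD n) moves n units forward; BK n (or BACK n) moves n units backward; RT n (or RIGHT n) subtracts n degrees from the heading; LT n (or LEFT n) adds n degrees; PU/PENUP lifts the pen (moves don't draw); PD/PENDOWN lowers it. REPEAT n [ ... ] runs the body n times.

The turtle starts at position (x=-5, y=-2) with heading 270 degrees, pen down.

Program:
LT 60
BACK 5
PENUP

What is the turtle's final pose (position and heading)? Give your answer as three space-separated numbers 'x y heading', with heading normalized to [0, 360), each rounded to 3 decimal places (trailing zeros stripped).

Answer: -9.33 0.5 330

Derivation:
Executing turtle program step by step:
Start: pos=(-5,-2), heading=270, pen down
LT 60: heading 270 -> 330
BK 5: (-5,-2) -> (-9.33,0.5) [heading=330, draw]
PU: pen up
Final: pos=(-9.33,0.5), heading=330, 1 segment(s) drawn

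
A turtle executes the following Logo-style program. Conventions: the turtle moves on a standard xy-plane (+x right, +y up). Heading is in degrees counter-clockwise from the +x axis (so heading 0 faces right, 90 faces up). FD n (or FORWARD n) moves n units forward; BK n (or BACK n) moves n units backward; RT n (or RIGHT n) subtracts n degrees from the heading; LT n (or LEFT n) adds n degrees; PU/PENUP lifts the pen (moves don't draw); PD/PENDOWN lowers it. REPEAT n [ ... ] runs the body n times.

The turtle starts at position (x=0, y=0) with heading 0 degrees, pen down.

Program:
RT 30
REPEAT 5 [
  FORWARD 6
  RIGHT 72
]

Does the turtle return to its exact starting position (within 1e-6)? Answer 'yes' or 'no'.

Executing turtle program step by step:
Start: pos=(0,0), heading=0, pen down
RT 30: heading 0 -> 330
REPEAT 5 [
  -- iteration 1/5 --
  FD 6: (0,0) -> (5.196,-3) [heading=330, draw]
  RT 72: heading 330 -> 258
  -- iteration 2/5 --
  FD 6: (5.196,-3) -> (3.949,-8.869) [heading=258, draw]
  RT 72: heading 258 -> 186
  -- iteration 3/5 --
  FD 6: (3.949,-8.869) -> (-2.018,-9.496) [heading=186, draw]
  RT 72: heading 186 -> 114
  -- iteration 4/5 --
  FD 6: (-2.018,-9.496) -> (-4.459,-4.015) [heading=114, draw]
  RT 72: heading 114 -> 42
  -- iteration 5/5 --
  FD 6: (-4.459,-4.015) -> (0,0) [heading=42, draw]
  RT 72: heading 42 -> 330
]
Final: pos=(0,0), heading=330, 5 segment(s) drawn

Start position: (0, 0)
Final position: (0, 0)
Distance = 0; < 1e-6 -> CLOSED

Answer: yes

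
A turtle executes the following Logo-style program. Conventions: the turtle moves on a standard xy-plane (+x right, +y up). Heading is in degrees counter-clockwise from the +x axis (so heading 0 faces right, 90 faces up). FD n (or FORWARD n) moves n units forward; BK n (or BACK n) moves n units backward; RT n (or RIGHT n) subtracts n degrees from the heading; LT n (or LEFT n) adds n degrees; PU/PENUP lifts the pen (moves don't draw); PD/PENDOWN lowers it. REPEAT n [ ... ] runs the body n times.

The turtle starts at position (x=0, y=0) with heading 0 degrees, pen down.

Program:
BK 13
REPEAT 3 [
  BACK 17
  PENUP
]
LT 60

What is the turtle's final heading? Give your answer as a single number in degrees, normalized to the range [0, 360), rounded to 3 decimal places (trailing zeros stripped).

Answer: 60

Derivation:
Executing turtle program step by step:
Start: pos=(0,0), heading=0, pen down
BK 13: (0,0) -> (-13,0) [heading=0, draw]
REPEAT 3 [
  -- iteration 1/3 --
  BK 17: (-13,0) -> (-30,0) [heading=0, draw]
  PU: pen up
  -- iteration 2/3 --
  BK 17: (-30,0) -> (-47,0) [heading=0, move]
  PU: pen up
  -- iteration 3/3 --
  BK 17: (-47,0) -> (-64,0) [heading=0, move]
  PU: pen up
]
LT 60: heading 0 -> 60
Final: pos=(-64,0), heading=60, 2 segment(s) drawn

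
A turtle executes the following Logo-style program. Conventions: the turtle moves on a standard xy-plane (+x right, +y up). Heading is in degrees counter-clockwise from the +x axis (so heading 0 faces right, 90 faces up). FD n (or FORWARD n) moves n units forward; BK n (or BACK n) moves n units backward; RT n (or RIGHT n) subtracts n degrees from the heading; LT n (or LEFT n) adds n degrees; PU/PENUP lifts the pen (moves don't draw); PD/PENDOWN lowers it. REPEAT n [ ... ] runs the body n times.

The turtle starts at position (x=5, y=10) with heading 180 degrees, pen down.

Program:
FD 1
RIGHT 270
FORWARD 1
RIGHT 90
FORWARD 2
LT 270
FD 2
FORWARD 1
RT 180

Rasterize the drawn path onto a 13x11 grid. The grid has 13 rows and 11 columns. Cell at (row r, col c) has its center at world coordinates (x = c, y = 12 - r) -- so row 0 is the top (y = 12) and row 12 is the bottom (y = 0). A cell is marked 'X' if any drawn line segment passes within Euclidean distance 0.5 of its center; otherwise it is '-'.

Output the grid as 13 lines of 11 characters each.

Segment 0: (5,10) -> (4,10)
Segment 1: (4,10) -> (4,9)
Segment 2: (4,9) -> (2,9)
Segment 3: (2,9) -> (2,11)
Segment 4: (2,11) -> (2,12)

Answer: --X--------
--X--------
--X-XX-----
--XXX------
-----------
-----------
-----------
-----------
-----------
-----------
-----------
-----------
-----------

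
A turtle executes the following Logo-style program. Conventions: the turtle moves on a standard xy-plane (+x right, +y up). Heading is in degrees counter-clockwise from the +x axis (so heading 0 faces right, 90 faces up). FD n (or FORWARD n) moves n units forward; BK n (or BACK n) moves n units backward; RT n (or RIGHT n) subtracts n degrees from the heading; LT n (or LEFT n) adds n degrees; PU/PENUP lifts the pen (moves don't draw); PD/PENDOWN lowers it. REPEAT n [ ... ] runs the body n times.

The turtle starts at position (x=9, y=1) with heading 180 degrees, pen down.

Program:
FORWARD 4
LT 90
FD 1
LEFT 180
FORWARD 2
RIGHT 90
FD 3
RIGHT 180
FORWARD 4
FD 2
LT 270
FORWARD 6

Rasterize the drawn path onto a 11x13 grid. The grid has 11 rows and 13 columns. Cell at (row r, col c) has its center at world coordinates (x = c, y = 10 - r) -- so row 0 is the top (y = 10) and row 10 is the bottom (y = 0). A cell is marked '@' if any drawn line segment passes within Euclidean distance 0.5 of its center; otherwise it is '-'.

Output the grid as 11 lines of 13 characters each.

Segment 0: (9,1) -> (5,1)
Segment 1: (5,1) -> (5,0)
Segment 2: (5,0) -> (5,2)
Segment 3: (5,2) -> (8,2)
Segment 4: (8,2) -> (4,2)
Segment 5: (4,2) -> (2,2)
Segment 6: (2,2) -> (2,8)

Answer: -------------
-------------
--@----------
--@----------
--@----------
--@----------
--@----------
--@----------
--@@@@@@@----
-----@@@@@---
-----@-------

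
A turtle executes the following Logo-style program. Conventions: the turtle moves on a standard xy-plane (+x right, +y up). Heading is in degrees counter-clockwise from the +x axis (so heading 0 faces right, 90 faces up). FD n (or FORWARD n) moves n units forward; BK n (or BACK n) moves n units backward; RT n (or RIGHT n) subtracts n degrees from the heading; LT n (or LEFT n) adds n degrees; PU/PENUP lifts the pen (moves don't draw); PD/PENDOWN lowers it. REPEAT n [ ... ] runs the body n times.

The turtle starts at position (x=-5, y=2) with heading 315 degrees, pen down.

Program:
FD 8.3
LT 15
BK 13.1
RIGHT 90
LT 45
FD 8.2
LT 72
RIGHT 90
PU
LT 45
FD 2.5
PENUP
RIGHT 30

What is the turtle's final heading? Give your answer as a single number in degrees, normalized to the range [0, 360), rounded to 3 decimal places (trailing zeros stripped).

Answer: 282

Derivation:
Executing turtle program step by step:
Start: pos=(-5,2), heading=315, pen down
FD 8.3: (-5,2) -> (0.869,-3.869) [heading=315, draw]
LT 15: heading 315 -> 330
BK 13.1: (0.869,-3.869) -> (-10.476,2.681) [heading=330, draw]
RT 90: heading 330 -> 240
LT 45: heading 240 -> 285
FD 8.2: (-10.476,2.681) -> (-8.354,-5.24) [heading=285, draw]
LT 72: heading 285 -> 357
RT 90: heading 357 -> 267
PU: pen up
LT 45: heading 267 -> 312
FD 2.5: (-8.354,-5.24) -> (-6.681,-7.097) [heading=312, move]
PU: pen up
RT 30: heading 312 -> 282
Final: pos=(-6.681,-7.097), heading=282, 3 segment(s) drawn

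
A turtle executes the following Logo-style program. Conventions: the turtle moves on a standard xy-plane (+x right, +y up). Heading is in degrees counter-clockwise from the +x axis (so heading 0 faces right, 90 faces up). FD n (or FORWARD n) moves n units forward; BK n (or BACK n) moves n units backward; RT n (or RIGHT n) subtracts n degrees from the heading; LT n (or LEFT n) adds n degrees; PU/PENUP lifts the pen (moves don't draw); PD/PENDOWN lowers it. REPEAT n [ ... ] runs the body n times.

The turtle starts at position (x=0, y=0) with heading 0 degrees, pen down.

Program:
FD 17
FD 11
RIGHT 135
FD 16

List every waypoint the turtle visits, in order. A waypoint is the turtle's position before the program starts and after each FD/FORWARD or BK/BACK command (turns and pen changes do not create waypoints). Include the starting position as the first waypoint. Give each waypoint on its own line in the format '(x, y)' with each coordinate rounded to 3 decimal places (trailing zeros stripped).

Answer: (0, 0)
(17, 0)
(28, 0)
(16.686, -11.314)

Derivation:
Executing turtle program step by step:
Start: pos=(0,0), heading=0, pen down
FD 17: (0,0) -> (17,0) [heading=0, draw]
FD 11: (17,0) -> (28,0) [heading=0, draw]
RT 135: heading 0 -> 225
FD 16: (28,0) -> (16.686,-11.314) [heading=225, draw]
Final: pos=(16.686,-11.314), heading=225, 3 segment(s) drawn
Waypoints (4 total):
(0, 0)
(17, 0)
(28, 0)
(16.686, -11.314)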